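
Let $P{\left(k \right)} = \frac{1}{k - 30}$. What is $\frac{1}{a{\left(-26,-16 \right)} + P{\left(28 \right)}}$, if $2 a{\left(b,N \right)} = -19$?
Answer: $- \frac{1}{10} \approx -0.1$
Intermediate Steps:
$a{\left(b,N \right)} = - \frac{19}{2}$ ($a{\left(b,N \right)} = \frac{1}{2} \left(-19\right) = - \frac{19}{2}$)
$P{\left(k \right)} = \frac{1}{-30 + k}$
$\frac{1}{a{\left(-26,-16 \right)} + P{\left(28 \right)}} = \frac{1}{- \frac{19}{2} + \frac{1}{-30 + 28}} = \frac{1}{- \frac{19}{2} + \frac{1}{-2}} = \frac{1}{- \frac{19}{2} - \frac{1}{2}} = \frac{1}{-10} = - \frac{1}{10}$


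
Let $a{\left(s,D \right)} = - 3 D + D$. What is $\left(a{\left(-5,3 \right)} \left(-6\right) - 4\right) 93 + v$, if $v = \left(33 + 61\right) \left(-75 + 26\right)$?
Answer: $-1630$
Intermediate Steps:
$a{\left(s,D \right)} = - 2 D$
$v = -4606$ ($v = 94 \left(-49\right) = -4606$)
$\left(a{\left(-5,3 \right)} \left(-6\right) - 4\right) 93 + v = \left(\left(-2\right) 3 \left(-6\right) - 4\right) 93 - 4606 = \left(\left(-6\right) \left(-6\right) - 4\right) 93 - 4606 = \left(36 - 4\right) 93 - 4606 = 32 \cdot 93 - 4606 = 2976 - 4606 = -1630$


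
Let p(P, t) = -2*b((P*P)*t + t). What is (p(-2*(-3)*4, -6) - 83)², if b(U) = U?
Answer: 46799281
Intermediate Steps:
p(P, t) = -2*t - 2*t*P² (p(P, t) = -2*((P*P)*t + t) = -2*(P²*t + t) = -2*(t*P² + t) = -2*(t + t*P²) = -2*t - 2*t*P²)
(p(-2*(-3)*4, -6) - 83)² = (-2*(-6)*(1 + (-2*(-3)*4)²) - 83)² = (-2*(-6)*(1 + (6*4)²) - 83)² = (-2*(-6)*(1 + 24²) - 83)² = (-2*(-6)*(1 + 576) - 83)² = (-2*(-6)*577 - 83)² = (6924 - 83)² = 6841² = 46799281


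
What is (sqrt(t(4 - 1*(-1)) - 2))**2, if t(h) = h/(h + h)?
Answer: -3/2 ≈ -1.5000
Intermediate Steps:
t(h) = 1/2 (t(h) = h/((2*h)) = (1/(2*h))*h = 1/2)
(sqrt(t(4 - 1*(-1)) - 2))**2 = (sqrt(1/2 - 2))**2 = (sqrt(-3/2))**2 = (I*sqrt(6)/2)**2 = -3/2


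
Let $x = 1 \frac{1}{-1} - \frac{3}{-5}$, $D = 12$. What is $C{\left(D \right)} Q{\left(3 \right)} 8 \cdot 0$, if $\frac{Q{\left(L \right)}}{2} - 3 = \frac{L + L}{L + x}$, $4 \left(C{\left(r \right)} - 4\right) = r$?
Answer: $0$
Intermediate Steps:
$x = - \frac{2}{5}$ ($x = 1 \left(-1\right) - - \frac{3}{5} = -1 + \frac{3}{5} = - \frac{2}{5} \approx -0.4$)
$C{\left(r \right)} = 4 + \frac{r}{4}$
$Q{\left(L \right)} = 6 + \frac{4 L}{- \frac{2}{5} + L}$ ($Q{\left(L \right)} = 6 + 2 \frac{L + L}{L - \frac{2}{5}} = 6 + 2 \frac{2 L}{- \frac{2}{5} + L} = 6 + \frac{4 L}{- \frac{2}{5} + L}$)
$C{\left(D \right)} Q{\left(3 \right)} 8 \cdot 0 = \left(4 + \frac{1}{4} \cdot 12\right) \frac{2 \left(-6 + 25 \cdot 3\right)}{-2 + 5 \cdot 3} \cdot 8 \cdot 0 = \left(4 + 3\right) \frac{2 \left(-6 + 75\right)}{-2 + 15} \cdot 8 \cdot 0 = 7 \cdot 2 \cdot \frac{1}{13} \cdot 69 \cdot 8 \cdot 0 = 7 \cdot \frac{138}{13} \cdot 8 \cdot 0 = 7 \cdot \frac{1104}{13} \cdot 0 = 7 \cdot 0 = 0$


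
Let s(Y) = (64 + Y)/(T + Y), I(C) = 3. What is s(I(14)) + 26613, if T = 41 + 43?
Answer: 2315398/87 ≈ 26614.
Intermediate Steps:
T = 84
s(Y) = (64 + Y)/(84 + Y)
s(I(14)) + 26613 = (64 + 3)/(84 + 3) + 26613 = 67/87 + 26613 = 2315398/87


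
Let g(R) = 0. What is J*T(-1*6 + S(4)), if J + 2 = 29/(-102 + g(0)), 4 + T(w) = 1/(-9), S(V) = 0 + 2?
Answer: 8621/918 ≈ 9.3911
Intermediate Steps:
S(V) = 2
T(w) = -37/9 (T(w) = -4 + 1/(-9) = -4 - 1/9 = -37/9)
J = -233/102 (J = -2 + 29/(-102 + 0) = -2 + 29/(-102) = -2 + 29*(-1/102) = -2 - 29/102 = -233/102 ≈ -2.2843)
J*T(-1*6 + S(4)) = -233/102*(-37/9) = 8621/918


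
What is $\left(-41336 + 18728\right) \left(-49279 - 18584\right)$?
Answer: $1534246704$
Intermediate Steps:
$\left(-41336 + 18728\right) \left(-49279 - 18584\right) = \left(-22608\right) \left(-67863\right) = 1534246704$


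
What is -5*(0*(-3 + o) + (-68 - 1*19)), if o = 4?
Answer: 435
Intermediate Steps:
-5*(0*(-3 + o) + (-68 - 1*19)) = -5*(0*(-3 + 4) + (-68 - 1*19)) = -5*(0*1 + (-68 - 19)) = -5*(0 - 87) = -5*(-87) = 435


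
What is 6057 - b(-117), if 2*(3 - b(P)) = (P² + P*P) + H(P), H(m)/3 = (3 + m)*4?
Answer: 19059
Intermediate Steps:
H(m) = 36 + 12*m (H(m) = 3*((3 + m)*4) = 3*(12 + 4*m) = 36 + 12*m)
b(P) = -15 - P² - 6*P (b(P) = 3 - ((P² + P*P) + (36 + 12*P))/2 = 3 - ((P² + P²) + (36 + 12*P))/2 = 3 - (2*P² + (36 + 12*P))/2 = 3 - (36 + 2*P² + 12*P)/2 = 3 + (-18 - P² - 6*P) = -15 - P² - 6*P)
6057 - b(-117) = 6057 - (-15 - 1*(-117)² - 6*(-117)) = 6057 - (-15 - 1*13689 + 702) = 6057 - (-15 - 13689 + 702) = 6057 - 1*(-13002) = 6057 + 13002 = 19059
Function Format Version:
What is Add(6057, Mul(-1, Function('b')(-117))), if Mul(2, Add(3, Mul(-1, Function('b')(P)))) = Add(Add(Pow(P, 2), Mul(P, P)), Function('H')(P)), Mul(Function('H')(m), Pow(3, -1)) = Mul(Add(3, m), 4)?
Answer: 19059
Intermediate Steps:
Function('H')(m) = Add(36, Mul(12, m)) (Function('H')(m) = Mul(3, Mul(Add(3, m), 4)) = Mul(3, Add(12, Mul(4, m))) = Add(36, Mul(12, m)))
Function('b')(P) = Add(-15, Mul(-1, Pow(P, 2)), Mul(-6, P)) (Function('b')(P) = Add(3, Mul(Rational(-1, 2), Add(Add(Pow(P, 2), Mul(P, P)), Add(36, Mul(12, P))))) = Add(3, Mul(Rational(-1, 2), Add(Add(Pow(P, 2), Pow(P, 2)), Add(36, Mul(12, P))))) = Add(3, Mul(Rational(-1, 2), Add(Mul(2, Pow(P, 2)), Add(36, Mul(12, P))))) = Add(3, Mul(Rational(-1, 2), Add(36, Mul(2, Pow(P, 2)), Mul(12, P)))) = Add(3, Add(-18, Mul(-1, Pow(P, 2)), Mul(-6, P))) = Add(-15, Mul(-1, Pow(P, 2)), Mul(-6, P)))
Add(6057, Mul(-1, Function('b')(-117))) = Add(6057, Mul(-1, Add(-15, Mul(-1, Pow(-117, 2)), Mul(-6, -117)))) = Add(6057, Mul(-1, Add(-15, Mul(-1, 13689), 702))) = Add(6057, Mul(-1, Add(-15, -13689, 702))) = Add(6057, Mul(-1, -13002)) = Add(6057, 13002) = 19059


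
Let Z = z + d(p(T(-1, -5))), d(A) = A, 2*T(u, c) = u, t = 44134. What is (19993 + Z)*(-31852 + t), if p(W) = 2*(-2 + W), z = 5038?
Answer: 307369332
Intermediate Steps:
T(u, c) = u/2
p(W) = -4 + 2*W
Z = 5033 (Z = 5038 + (-4 + 2*((½)*(-1))) = 5038 + (-4 + 2*(-½)) = 5038 + (-4 - 1) = 5038 - 5 = 5033)
(19993 + Z)*(-31852 + t) = (19993 + 5033)*(-31852 + 44134) = 25026*12282 = 307369332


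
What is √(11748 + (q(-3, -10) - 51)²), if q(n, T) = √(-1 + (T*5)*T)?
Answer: √(14848 - 102*√499) ≈ 112.11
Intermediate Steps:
q(n, T) = √(-1 + 5*T²) (q(n, T) = √(-1 + (5*T)*T) = √(-1 + 5*T²))
√(11748 + (q(-3, -10) - 51)²) = √(11748 + (√(-1 + 5*(-10)²) - 51)²) = √(11748 + (√(-1 + 5*100) - 51)²) = √(11748 + (√(-1 + 500) - 51)²) = √(11748 + (√499 - 51)²) = √(11748 + (-51 + √499)²)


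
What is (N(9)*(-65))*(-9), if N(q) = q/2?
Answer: 5265/2 ≈ 2632.5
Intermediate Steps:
N(q) = q/2 (N(q) = q*(½) = q/2)
(N(9)*(-65))*(-9) = (((½)*9)*(-65))*(-9) = ((9/2)*(-65))*(-9) = -585/2*(-9) = 5265/2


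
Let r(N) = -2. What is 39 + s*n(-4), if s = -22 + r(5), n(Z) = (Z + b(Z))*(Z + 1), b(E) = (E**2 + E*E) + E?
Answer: 1767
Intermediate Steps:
b(E) = E + 2*E**2 (b(E) = (E**2 + E**2) + E = 2*E**2 + E = E + 2*E**2)
n(Z) = (1 + Z)*(Z + Z*(1 + 2*Z)) (n(Z) = (Z + Z*(1 + 2*Z))*(Z + 1) = (Z + Z*(1 + 2*Z))*(1 + Z) = (1 + Z)*(Z + Z*(1 + 2*Z)))
s = -24 (s = -22 - 2 = -24)
39 + s*n(-4) = 39 - 48*(-4)*(1 + (-4)**2 + 2*(-4)) = 39 - 48*(-4)*(1 + 16 - 8) = 39 - 48*(-4)*9 = 39 - 24*(-72) = 39 + 1728 = 1767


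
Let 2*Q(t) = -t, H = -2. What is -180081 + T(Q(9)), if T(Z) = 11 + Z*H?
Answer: -180061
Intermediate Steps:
Q(t) = -t/2 (Q(t) = (-t)/2 = -t/2)
T(Z) = 11 - 2*Z (T(Z) = 11 + Z*(-2) = 11 - 2*Z)
-180081 + T(Q(9)) = -180081 + (11 - (-1)*9) = -180081 + (11 - 2*(-9/2)) = -180081 + (11 + 9) = -180081 + 20 = -180061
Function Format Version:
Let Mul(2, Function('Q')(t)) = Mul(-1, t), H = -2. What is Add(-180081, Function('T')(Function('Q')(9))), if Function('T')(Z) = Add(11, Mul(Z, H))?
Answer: -180061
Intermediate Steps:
Function('Q')(t) = Mul(Rational(-1, 2), t) (Function('Q')(t) = Mul(Rational(1, 2), Mul(-1, t)) = Mul(Rational(-1, 2), t))
Function('T')(Z) = Add(11, Mul(-2, Z)) (Function('T')(Z) = Add(11, Mul(Z, -2)) = Add(11, Mul(-2, Z)))
Add(-180081, Function('T')(Function('Q')(9))) = Add(-180081, Add(11, Mul(-2, Mul(Rational(-1, 2), 9)))) = Add(-180081, Add(11, Mul(-2, Rational(-9, 2)))) = Add(-180081, Add(11, 9)) = Add(-180081, 20) = -180061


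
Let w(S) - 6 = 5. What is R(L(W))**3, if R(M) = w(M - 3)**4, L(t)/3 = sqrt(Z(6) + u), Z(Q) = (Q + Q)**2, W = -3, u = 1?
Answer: 3138428376721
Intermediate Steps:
w(S) = 11 (w(S) = 6 + 5 = 11)
Z(Q) = 4*Q**2 (Z(Q) = (2*Q)**2 = 4*Q**2)
L(t) = 3*sqrt(145) (L(t) = 3*sqrt(4*6**2 + 1) = 3*sqrt(4*36 + 1) = 3*sqrt(144 + 1) = 3*sqrt(145))
R(M) = 14641 (R(M) = 11**4 = 14641)
R(L(W))**3 = 14641**3 = 3138428376721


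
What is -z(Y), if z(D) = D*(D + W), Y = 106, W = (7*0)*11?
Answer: -11236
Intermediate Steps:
W = 0 (W = 0*11 = 0)
z(D) = D² (z(D) = D*(D + 0) = D*D = D²)
-z(Y) = -1*106² = -1*11236 = -11236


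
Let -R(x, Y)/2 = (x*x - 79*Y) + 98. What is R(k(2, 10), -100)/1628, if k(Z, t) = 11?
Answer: -8119/814 ≈ -9.9742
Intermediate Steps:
R(x, Y) = -196 - 2*x² + 158*Y (R(x, Y) = -2*((x*x - 79*Y) + 98) = -2*((x² - 79*Y) + 98) = -2*(98 + x² - 79*Y) = -196 - 2*x² + 158*Y)
R(k(2, 10), -100)/1628 = (-196 - 2*11² + 158*(-100))/1628 = (-196 - 2*121 - 15800)*(1/1628) = (-196 - 242 - 15800)*(1/1628) = -16238*1/1628 = -8119/814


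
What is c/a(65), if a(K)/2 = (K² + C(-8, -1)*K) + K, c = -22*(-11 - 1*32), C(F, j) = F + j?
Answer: 473/3705 ≈ 0.12767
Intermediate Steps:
c = 946 (c = -22*(-11 - 32) = -22*(-43) = 946)
a(K) = -16*K + 2*K² (a(K) = 2*((K² + (-8 - 1)*K) + K) = 2*((K² - 9*K) + K) = 2*(K² - 8*K) = -16*K + 2*K²)
c/a(65) = 946/((2*65*(-8 + 65))) = 946/((2*65*57)) = 946/7410 = 946*(1/7410) = 473/3705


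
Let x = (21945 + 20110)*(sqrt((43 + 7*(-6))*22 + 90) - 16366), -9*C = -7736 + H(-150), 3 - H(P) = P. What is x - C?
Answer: -6194456753/9 + 168220*sqrt(7) ≈ -6.8783e+8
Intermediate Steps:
H(P) = 3 - P
C = 7583/9 (C = -(-7736 + (3 - 1*(-150)))/9 = -(-7736 + (3 + 150))/9 = -(-7736 + 153)/9 = -1/9*(-7583) = 7583/9 ≈ 842.56)
x = -688272130 + 168220*sqrt(7) (x = 42055*(sqrt((43 - 42)*22 + 90) - 16366) = 42055*(sqrt(1*22 + 90) - 16366) = 42055*(sqrt(22 + 90) - 16366) = 42055*(sqrt(112) - 16366) = 42055*(4*sqrt(7) - 16366) = 42055*(-16366 + 4*sqrt(7)) = -688272130 + 168220*sqrt(7) ≈ -6.8783e+8)
x - C = (-688272130 + 168220*sqrt(7)) - 1*7583/9 = (-688272130 + 168220*sqrt(7)) - 7583/9 = -6194456753/9 + 168220*sqrt(7)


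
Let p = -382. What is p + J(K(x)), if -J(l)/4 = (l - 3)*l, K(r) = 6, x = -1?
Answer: -454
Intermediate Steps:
J(l) = -4*l*(-3 + l) (J(l) = -4*(l - 3)*l = -4*(-3 + l)*l = -4*l*(-3 + l))
p + J(K(x)) = -382 + 4*6*(3 - 1*6) = -382 + 4*6*(3 - 6) = -382 + 4*6*(-3) = -382 - 72 = -454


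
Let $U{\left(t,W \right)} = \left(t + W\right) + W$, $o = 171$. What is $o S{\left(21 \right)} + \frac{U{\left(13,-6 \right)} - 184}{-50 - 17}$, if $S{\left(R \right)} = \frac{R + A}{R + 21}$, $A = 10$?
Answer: $\frac{120951}{938} \approx 128.95$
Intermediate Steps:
$U{\left(t,W \right)} = t + 2 W$ ($U{\left(t,W \right)} = \left(W + t\right) + W = t + 2 W$)
$S{\left(R \right)} = \frac{10 + R}{21 + R}$ ($S{\left(R \right)} = \frac{R + 10}{R + 21} = \frac{10 + R}{21 + R}$)
$o S{\left(21 \right)} + \frac{U{\left(13,-6 \right)} - 184}{-50 - 17} = 171 \frac{10 + 21}{21 + 21} + \frac{\left(13 + 2 \left(-6\right)\right) - 184}{-50 - 17} = 171 \cdot \frac{1}{42} \cdot 31 + \frac{\left(13 - 12\right) - 184}{-67} = 171 \cdot \frac{1}{42} \cdot 31 + \left(1 - 184\right) \left(- \frac{1}{67}\right) = 171 \cdot \frac{31}{42} - - \frac{183}{67} = \frac{1767}{14} + \frac{183}{67} = \frac{120951}{938}$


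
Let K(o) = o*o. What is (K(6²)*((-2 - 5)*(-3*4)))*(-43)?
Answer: -4681152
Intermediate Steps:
K(o) = o²
(K(6²)*((-2 - 5)*(-3*4)))*(-43) = ((6²)²*((-2 - 5)*(-3*4)))*(-43) = (36²*(-7*(-12)))*(-43) = (1296*84)*(-43) = 108864*(-43) = -4681152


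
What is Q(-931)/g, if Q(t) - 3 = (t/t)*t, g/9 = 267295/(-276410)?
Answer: 51301696/481131 ≈ 106.63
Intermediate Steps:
g = -481131/55282 (g = 9*(267295/(-276410)) = 9*(267295*(-1/276410)) = 9*(-53459/55282) = -481131/55282 ≈ -8.7032)
Q(t) = 3 + t (Q(t) = 3 + (t/t)*t = 3 + 1*t = 3 + t)
Q(-931)/g = (3 - 931)/(-481131/55282) = -928*(-55282/481131) = 51301696/481131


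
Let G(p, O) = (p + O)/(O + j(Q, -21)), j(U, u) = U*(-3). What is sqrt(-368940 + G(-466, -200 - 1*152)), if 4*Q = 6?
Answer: 2*I*sqrt(46889123098)/713 ≈ 607.4*I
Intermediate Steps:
Q = 3/2 (Q = (1/4)*6 = 3/2 ≈ 1.5000)
j(U, u) = -3*U
G(p, O) = (O + p)/(-9/2 + O) (G(p, O) = (p + O)/(O - 3*3/2) = (O + p)/(O - 9/2) = (O + p)/(-9/2 + O))
sqrt(-368940 + G(-466, -200 - 1*152)) = sqrt(-368940 + 2*((-200 - 1*152) - 466)/(-9 + 2*(-200 - 1*152))) = sqrt(-368940 + 2*((-200 - 152) - 466)/(-9 + 2*(-200 - 152))) = sqrt(-368940 + 2*(-352 - 466)/(-9 + 2*(-352))) = sqrt(-368940 + 2*(-818)/(-9 - 704)) = sqrt(-368940 + 2*(-818)/(-713)) = sqrt(-368940 + 2*(-1/713)*(-818)) = sqrt(-368940 + 1636/713) = sqrt(-263052584/713) = 2*I*sqrt(46889123098)/713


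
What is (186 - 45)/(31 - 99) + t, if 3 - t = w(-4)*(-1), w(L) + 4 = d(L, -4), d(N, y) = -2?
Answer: -345/68 ≈ -5.0735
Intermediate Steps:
w(L) = -6 (w(L) = -4 - 2 = -6)
t = -3 (t = 3 - (-6)*(-1) = 3 - 1*6 = 3 - 6 = -3)
(186 - 45)/(31 - 99) + t = (186 - 45)/(31 - 99) - 3 = 141/(-68) - 3 = 141*(-1/68) - 3 = -141/68 - 3 = -345/68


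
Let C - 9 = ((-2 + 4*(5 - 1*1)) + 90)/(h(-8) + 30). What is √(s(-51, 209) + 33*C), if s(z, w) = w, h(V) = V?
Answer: √662 ≈ 25.729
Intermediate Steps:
C = 151/11 (C = 9 + ((-2 + 4*(5 - 1*1)) + 90)/(-8 + 30) = 9 + ((-2 + 4*(5 - 1)) + 90)/22 = 9 + ((-2 + 4*4) + 90)*(1/22) = 9 + ((-2 + 16) + 90)*(1/22) = 9 + (14 + 90)*(1/22) = 9 + 104*(1/22) = 9 + 52/11 = 151/11 ≈ 13.727)
√(s(-51, 209) + 33*C) = √(209 + 33*(151/11)) = √(209 + 453) = √662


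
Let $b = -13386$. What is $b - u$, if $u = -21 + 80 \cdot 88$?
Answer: $-20405$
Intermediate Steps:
$u = 7019$ ($u = -21 + 7040 = 7019$)
$b - u = -13386 - 7019 = -20405$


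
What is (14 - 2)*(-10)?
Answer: -120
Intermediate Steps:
(14 - 2)*(-10) = 12*(-10) = -120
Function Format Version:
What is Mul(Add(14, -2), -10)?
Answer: -120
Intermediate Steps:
Mul(Add(14, -2), -10) = Mul(12, -10) = -120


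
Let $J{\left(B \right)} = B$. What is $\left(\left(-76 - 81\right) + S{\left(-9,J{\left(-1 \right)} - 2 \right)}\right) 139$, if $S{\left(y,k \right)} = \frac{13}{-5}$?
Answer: $- \frac{110922}{5} \approx -22184.0$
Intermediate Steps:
$S{\left(y,k \right)} = - \frac{13}{5}$ ($S{\left(y,k \right)} = 13 \left(- \frac{1}{5}\right) = - \frac{13}{5}$)
$\left(\left(-76 - 81\right) + S{\left(-9,J{\left(-1 \right)} - 2 \right)}\right) 139 = \left(\left(-76 - 81\right) - \frac{13}{5}\right) 139 = \left(-157 - \frac{13}{5}\right) 139 = \left(- \frac{798}{5}\right) 139 = - \frac{110922}{5}$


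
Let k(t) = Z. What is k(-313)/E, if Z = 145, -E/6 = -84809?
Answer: 145/508854 ≈ 0.00028495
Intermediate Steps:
E = 508854 (E = -6*(-84809) = 508854)
k(t) = 145
k(-313)/E = 145/508854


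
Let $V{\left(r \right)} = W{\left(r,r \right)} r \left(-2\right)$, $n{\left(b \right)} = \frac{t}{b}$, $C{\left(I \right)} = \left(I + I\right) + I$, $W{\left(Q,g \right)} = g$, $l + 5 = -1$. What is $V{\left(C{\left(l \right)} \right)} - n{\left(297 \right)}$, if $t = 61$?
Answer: $- \frac{192517}{297} \approx -648.21$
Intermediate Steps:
$l = -6$ ($l = -5 - 1 = -6$)
$C{\left(I \right)} = 3 I$ ($C{\left(I \right)} = 2 I + I = 3 I$)
$n{\left(b \right)} = \frac{61}{b}$
$V{\left(r \right)} = - 2 r^{2}$ ($V{\left(r \right)} = r r \left(-2\right) = r^{2} \left(-2\right) = - 2 r^{2}$)
$V{\left(C{\left(l \right)} \right)} - n{\left(297 \right)} = - 2 \left(3 \left(-6\right)\right)^{2} - \frac{61}{297} = - 2 \left(-18\right)^{2} - 61 \cdot \frac{1}{297} = \left(-2\right) 324 - \frac{61}{297} = -648 - \frac{61}{297} = - \frac{192517}{297}$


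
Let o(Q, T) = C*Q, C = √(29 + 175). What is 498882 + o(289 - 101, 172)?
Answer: 498882 + 376*√51 ≈ 5.0157e+5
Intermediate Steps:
C = 2*√51 (C = √204 = 2*√51 ≈ 14.283)
o(Q, T) = 2*Q*√51 (o(Q, T) = (2*√51)*Q = 2*Q*√51)
498882 + o(289 - 101, 172) = 498882 + 2*(289 - 101)*√51 = 498882 + 2*188*√51 = 498882 + 376*√51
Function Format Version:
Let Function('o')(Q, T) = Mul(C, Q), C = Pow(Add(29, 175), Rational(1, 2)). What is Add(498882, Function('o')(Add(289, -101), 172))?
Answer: Add(498882, Mul(376, Pow(51, Rational(1, 2)))) ≈ 5.0157e+5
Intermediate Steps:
C = Mul(2, Pow(51, Rational(1, 2))) (C = Pow(204, Rational(1, 2)) = Mul(2, Pow(51, Rational(1, 2))) ≈ 14.283)
Function('o')(Q, T) = Mul(2, Q, Pow(51, Rational(1, 2))) (Function('o')(Q, T) = Mul(Mul(2, Pow(51, Rational(1, 2))), Q) = Mul(2, Q, Pow(51, Rational(1, 2))))
Add(498882, Function('o')(Add(289, -101), 172)) = Add(498882, Mul(2, Add(289, -101), Pow(51, Rational(1, 2)))) = Add(498882, Mul(2, 188, Pow(51, Rational(1, 2)))) = Add(498882, Mul(376, Pow(51, Rational(1, 2))))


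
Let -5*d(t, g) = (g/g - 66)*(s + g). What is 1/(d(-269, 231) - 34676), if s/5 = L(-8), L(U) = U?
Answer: -1/32193 ≈ -3.1063e-5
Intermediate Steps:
s = -40 (s = 5*(-8) = -40)
d(t, g) = -520 + 13*g (d(t, g) = -(g/g - 66)*(-40 + g)/5 = -(1 - 66)*(-40 + g)/5 = -(-13)*(-40 + g) = -(2600 - 65*g)/5 = -520 + 13*g)
1/(d(-269, 231) - 34676) = 1/((-520 + 13*231) - 34676) = 1/((-520 + 3003) - 34676) = 1/(2483 - 34676) = 1/(-32193) = -1/32193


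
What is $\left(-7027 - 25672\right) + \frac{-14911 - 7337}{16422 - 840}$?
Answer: $- \frac{84923011}{2597} \approx -32700.0$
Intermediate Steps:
$\left(-7027 - 25672\right) + \frac{-14911 - 7337}{16422 - 840} = -32699 - \frac{22248}{15582} = -32699 - \frac{3708}{2597} = - \frac{84923011}{2597}$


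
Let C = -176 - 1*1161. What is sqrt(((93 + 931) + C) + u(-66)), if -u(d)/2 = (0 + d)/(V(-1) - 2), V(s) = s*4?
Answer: I*sqrt(335) ≈ 18.303*I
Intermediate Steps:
V(s) = 4*s
u(d) = d/3 (u(d) = -2*(0 + d)/(4*(-1) - 2) = -2*d/(-4 - 2) = -2*d/(-6) = -2*d*(-1)/6 = -(-1)*d/3 = d/3)
C = -1337 (C = -176 - 1161 = -1337)
sqrt(((93 + 931) + C) + u(-66)) = sqrt(((93 + 931) - 1337) + (1/3)*(-66)) = sqrt((1024 - 1337) - 22) = sqrt(-313 - 22) = sqrt(-335) = I*sqrt(335)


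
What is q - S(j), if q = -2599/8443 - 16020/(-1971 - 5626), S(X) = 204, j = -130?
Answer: -12969347827/64141471 ≈ -202.20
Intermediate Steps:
q = 115512257/64141471 (q = -2599*1/8443 - 16020/(-7597) = -2599/8443 - 16020*(-1/7597) = -2599/8443 + 16020/7597 = 115512257/64141471 ≈ 1.8009)
q - S(j) = 115512257/64141471 - 1*204 = 115512257/64141471 - 204 = -12969347827/64141471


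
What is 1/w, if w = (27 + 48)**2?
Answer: 1/5625 ≈ 0.00017778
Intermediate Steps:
w = 5625 (w = 75**2 = 5625)
1/w = 1/5625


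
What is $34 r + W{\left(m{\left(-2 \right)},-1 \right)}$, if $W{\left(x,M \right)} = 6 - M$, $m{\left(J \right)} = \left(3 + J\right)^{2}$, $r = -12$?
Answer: $-401$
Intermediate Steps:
$34 r + W{\left(m{\left(-2 \right)},-1 \right)} = 34 \left(-12\right) + \left(6 - -1\right) = -408 + \left(6 + 1\right) = -408 + 7 = -401$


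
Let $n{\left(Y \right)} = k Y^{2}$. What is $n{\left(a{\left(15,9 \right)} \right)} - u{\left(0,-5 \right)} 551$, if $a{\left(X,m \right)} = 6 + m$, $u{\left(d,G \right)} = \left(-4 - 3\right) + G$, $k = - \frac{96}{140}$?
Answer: $\frac{45204}{7} \approx 6457.7$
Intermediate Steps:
$k = - \frac{24}{35}$ ($k = \left(-96\right) \frac{1}{140} = - \frac{24}{35} \approx -0.68571$)
$u{\left(d,G \right)} = -7 + G$
$n{\left(Y \right)} = - \frac{24 Y^{2}}{35}$
$n{\left(a{\left(15,9 \right)} \right)} - u{\left(0,-5 \right)} 551 = - \frac{24 \left(6 + 9\right)^{2}}{35} - \left(-7 - 5\right) 551 = - \frac{24 \cdot 15^{2}}{35} - \left(-12\right) 551 = \left(- \frac{24}{35}\right) 225 - -6612 = - \frac{1080}{7} + 6612 = \frac{45204}{7}$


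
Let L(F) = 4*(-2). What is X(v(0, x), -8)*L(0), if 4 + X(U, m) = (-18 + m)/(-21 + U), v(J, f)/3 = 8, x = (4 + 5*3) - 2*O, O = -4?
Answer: 304/3 ≈ 101.33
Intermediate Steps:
x = 27 (x = (4 + 5*3) - 2*(-4) = (4 + 15) + 8 = 19 + 8 = 27)
L(F) = -8
v(J, f) = 24 (v(J, f) = 3*8 = 24)
X(U, m) = -4 + (-18 + m)/(-21 + U)
X(v(0, x), -8)*L(0) = ((66 - 8 - 4*24)/(-21 + 24))*(-8) = ((66 - 8 - 96)/3)*(-8) = ((1/3)*(-38))*(-8) = -38/3*(-8) = 304/3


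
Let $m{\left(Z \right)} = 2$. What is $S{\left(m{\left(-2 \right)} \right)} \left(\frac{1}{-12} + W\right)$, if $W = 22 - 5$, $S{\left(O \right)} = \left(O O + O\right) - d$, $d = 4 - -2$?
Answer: $0$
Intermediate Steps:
$d = 6$ ($d = 4 + 2 = 6$)
$S{\left(O \right)} = -6 + O + O^{2}$ ($S{\left(O \right)} = \left(O O + O\right) - 6 = \left(O^{2} + O\right) - 6 = \left(O + O^{2}\right) - 6 = -6 + O + O^{2}$)
$W = 17$ ($W = 22 - 5 = 17$)
$S{\left(m{\left(-2 \right)} \right)} \left(\frac{1}{-12} + W\right) = \left(-6 + 2 + 2^{2}\right) \left(\frac{1}{-12} + 17\right) = \left(-6 + 2 + 4\right) \left(- \frac{1}{12} + 17\right) = 0 \cdot \frac{203}{12} = 0$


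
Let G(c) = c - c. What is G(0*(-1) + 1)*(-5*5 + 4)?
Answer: 0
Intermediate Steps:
G(c) = 0
G(0*(-1) + 1)*(-5*5 + 4) = 0*(-5*5 + 4) = 0*(-25 + 4) = 0*(-21) = 0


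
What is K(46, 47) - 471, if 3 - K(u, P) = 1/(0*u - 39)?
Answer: -18251/39 ≈ -467.97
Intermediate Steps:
K(u, P) = 118/39 (K(u, P) = 3 - 1/(0*u - 39) = 3 - 1/(0 - 39) = 3 - 1/(-39) = 3 - 1*(-1/39) = 3 + 1/39 = 118/39)
K(46, 47) - 471 = 118/39 - 471 = -18251/39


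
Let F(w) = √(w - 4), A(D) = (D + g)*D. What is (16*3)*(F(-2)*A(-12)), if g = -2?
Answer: 8064*I*√6 ≈ 19753.0*I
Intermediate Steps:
A(D) = D*(-2 + D) (A(D) = (D - 2)*D = (-2 + D)*D = D*(-2 + D))
F(w) = √(-4 + w)
(16*3)*(F(-2)*A(-12)) = (16*3)*(√(-4 - 2)*(-12*(-2 - 12))) = 48*(√(-6)*(-12*(-14))) = 48*((I*√6)*168) = 48*(168*I*√6) = 8064*I*√6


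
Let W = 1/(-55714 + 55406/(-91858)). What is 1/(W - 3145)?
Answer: -196839693/619060838018 ≈ -0.00031797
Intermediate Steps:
W = -3533/196839693 (W = 1/(-55714 + 55406*(-1/91858)) = 1/(-55714 - 2131/3533) = 1/(-196839693/3533) = -3533/196839693 ≈ -1.7949e-5)
1/(W - 3145) = 1/(-3533/196839693 - 3145) = 1/(-619060838018/196839693) = -196839693/619060838018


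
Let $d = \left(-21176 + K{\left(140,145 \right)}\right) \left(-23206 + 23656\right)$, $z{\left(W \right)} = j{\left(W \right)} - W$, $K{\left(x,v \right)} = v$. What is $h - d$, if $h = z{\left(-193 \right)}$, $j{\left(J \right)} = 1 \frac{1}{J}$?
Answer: $\frac{1826579598}{193} \approx 9.4641 \cdot 10^{6}$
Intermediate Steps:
$j{\left(J \right)} = \frac{1}{J}$
$z{\left(W \right)} = \frac{1}{W} - W$
$h = \frac{37248}{193}$ ($h = \frac{1}{-193} - -193 = - \frac{1}{193} + 193 = \frac{37248}{193} \approx 192.99$)
$d = -9463950$ ($d = \left(-21176 + 145\right) \left(-23206 + 23656\right) = \left(-21031\right) 450 = -9463950$)
$h - d = \frac{37248}{193} - -9463950 = \frac{37248}{193} + 9463950 = \frac{1826579598}{193}$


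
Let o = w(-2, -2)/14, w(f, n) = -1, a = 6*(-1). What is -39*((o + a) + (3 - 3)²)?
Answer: 3315/14 ≈ 236.79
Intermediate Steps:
a = -6
o = -1/14 ≈ -0.071429
-39*((o + a) + (3 - 3)²) = -39*((-1/14 - 6) + (3 - 3)²) = -39*(-85/14 + 0²) = -39*(-85/14 + 0) = -39*(-85/14) = 3315/14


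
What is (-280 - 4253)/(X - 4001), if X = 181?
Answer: 4533/3820 ≈ 1.1866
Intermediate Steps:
(-280 - 4253)/(X - 4001) = (-280 - 4253)/(181 - 4001) = -4533/(-3820) = -4533*(-1/3820) = 4533/3820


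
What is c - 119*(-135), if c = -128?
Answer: 15937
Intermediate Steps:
c - 119*(-135) = -128 - 119*(-135) = -128 + 16065 = 15937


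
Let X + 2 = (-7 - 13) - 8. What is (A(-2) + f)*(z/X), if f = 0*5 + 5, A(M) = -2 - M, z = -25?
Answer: 25/6 ≈ 4.1667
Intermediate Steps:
X = -30 (X = -2 + ((-7 - 13) - 8) = -2 + (-20 - 8) = -2 - 28 = -30)
f = 5 (f = 0 + 5 = 5)
(A(-2) + f)*(z/X) = ((-2 - 1*(-2)) + 5)*(-25/(-30)) = ((-2 + 2) + 5)*(-25*(-1/30)) = (0 + 5)*(5/6) = 5*(5/6) = 25/6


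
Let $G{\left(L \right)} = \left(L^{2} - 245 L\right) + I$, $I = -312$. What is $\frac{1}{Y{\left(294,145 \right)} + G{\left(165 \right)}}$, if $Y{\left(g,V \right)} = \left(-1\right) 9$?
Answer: $- \frac{1}{13521} \approx -7.3959 \cdot 10^{-5}$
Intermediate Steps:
$Y{\left(g,V \right)} = -9$
$G{\left(L \right)} = -312 + L^{2} - 245 L$ ($G{\left(L \right)} = \left(L^{2} - 245 L\right) - 312 = -312 + L^{2} - 245 L$)
$\frac{1}{Y{\left(294,145 \right)} + G{\left(165 \right)}} = \frac{1}{-9 - \left(40737 - 27225\right)} = \frac{1}{-9 - 13512} = \frac{1}{-13521} = - \frac{1}{13521}$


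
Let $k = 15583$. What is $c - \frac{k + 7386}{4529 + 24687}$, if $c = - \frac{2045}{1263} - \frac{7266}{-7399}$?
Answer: $- \frac{55513690615}{39003097056} \approx -1.4233$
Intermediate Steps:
$c = - \frac{850571}{1334991}$ ($c = \left(-2045\right) \frac{1}{1263} - - \frac{1038}{1057} = - \frac{2045}{1263} + \frac{1038}{1057} = - \frac{850571}{1334991} \approx -0.63714$)
$c - \frac{k + 7386}{4529 + 24687} = - \frac{850571}{1334991} - \frac{15583 + 7386}{4529 + 24687} = - \frac{850571}{1334991} - \frac{22969}{29216} = - \frac{55513690615}{39003097056}$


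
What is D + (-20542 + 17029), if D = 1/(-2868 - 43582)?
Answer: -163178851/46450 ≈ -3513.0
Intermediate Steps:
D = -1/46450 (D = 1/(-46450) = -1/46450 ≈ -2.1529e-5)
D + (-20542 + 17029) = -1/46450 + (-20542 + 17029) = -1/46450 - 3513 = -163178851/46450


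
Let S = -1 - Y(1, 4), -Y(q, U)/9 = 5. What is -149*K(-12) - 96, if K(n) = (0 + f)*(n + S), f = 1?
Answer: -4864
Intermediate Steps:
Y(q, U) = -45 (Y(q, U) = -9*5 = -45)
S = 44 (S = -1 - 1*(-45) = -1 + 45 = 44)
K(n) = 44 + n (K(n) = (0 + 1)*(n + 44) = 1*(44 + n) = 44 + n)
-149*K(-12) - 96 = -149*(44 - 12) - 96 = -149*32 - 96 = -4768 - 96 = -4864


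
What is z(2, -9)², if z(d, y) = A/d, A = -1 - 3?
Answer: 4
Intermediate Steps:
A = -4
z(d, y) = -4/d
z(2, -9)² = (-4/2)² = (-4*½)² = (-2)² = 4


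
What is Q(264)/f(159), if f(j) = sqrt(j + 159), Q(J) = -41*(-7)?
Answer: 287*sqrt(318)/318 ≈ 16.094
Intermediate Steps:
Q(J) = 287
f(j) = sqrt(159 + j)
Q(264)/f(159) = 287/(sqrt(159 + 159)) = 287/(sqrt(318)) = 287*(sqrt(318)/318) = 287*sqrt(318)/318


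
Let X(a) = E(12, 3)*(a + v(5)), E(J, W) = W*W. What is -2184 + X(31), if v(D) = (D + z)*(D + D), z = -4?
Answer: -1815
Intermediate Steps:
E(J, W) = W²
v(D) = 2*D*(-4 + D) (v(D) = (D - 4)*(D + D) = (-4 + D)*(2*D) = 2*D*(-4 + D))
X(a) = 90 + 9*a (X(a) = 3²*(a + 2*5*(-4 + 5)) = 9*(a + 2*5*1) = 9*(a + 10) = 9*(10 + a) = 90 + 9*a)
-2184 + X(31) = -2184 + (90 + 9*31) = -2184 + (90 + 279) = -2184 + 369 = -1815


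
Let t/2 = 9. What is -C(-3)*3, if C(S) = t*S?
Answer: 162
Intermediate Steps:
t = 18 (t = 2*9 = 18)
C(S) = 18*S
-C(-3)*3 = -18*(-3)*3 = -1*(-54)*3 = 54*3 = 162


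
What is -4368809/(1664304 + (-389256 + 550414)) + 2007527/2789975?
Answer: -8524203637301/5092993343450 ≈ -1.6737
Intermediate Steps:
-4368809/(1664304 + (-389256 + 550414)) + 2007527/2789975 = -4368809/(1664304 + 161158) + 2007527*(1/2789975) = -4368809/1825462 + 2007527/2789975 = -8524203637301/5092993343450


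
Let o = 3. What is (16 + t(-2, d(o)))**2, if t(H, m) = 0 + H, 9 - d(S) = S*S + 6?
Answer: 196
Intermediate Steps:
d(S) = 3 - S**2 (d(S) = 9 - (S*S + 6) = 9 - (S**2 + 6) = 9 - (6 + S**2) = 9 + (-6 - S**2) = 3 - S**2)
t(H, m) = H
(16 + t(-2, d(o)))**2 = (16 - 2)**2 = 14**2 = 196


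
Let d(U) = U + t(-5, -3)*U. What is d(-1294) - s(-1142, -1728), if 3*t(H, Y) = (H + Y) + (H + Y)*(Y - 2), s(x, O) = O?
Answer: -40106/3 ≈ -13369.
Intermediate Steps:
t(H, Y) = H/3 + Y/3 + (-2 + Y)*(H + Y)/3 (t(H, Y) = ((H + Y) + (H + Y)*(Y - 2))/3 = ((H + Y) + (H + Y)*(-2 + Y))/3 = ((H + Y) + (-2 + Y)*(H + Y))/3 = (H + Y + (-2 + Y)*(H + Y))/3 = H/3 + Y/3 + (-2 + Y)*(H + Y)/3)
d(U) = 35*U/3 (d(U) = U + (-⅓*(-5) - ⅓*(-3) + (⅓)*(-3)² + (⅓)*(-5)*(-3))*U = U + (5/3 + 1 + (⅓)*9 + 5)*U = U + (5/3 + 1 + 3 + 5)*U = U + 32*U/3 = 35*U/3)
d(-1294) - s(-1142, -1728) = (35/3)*(-1294) - 1*(-1728) = -45290/3 + 1728 = -40106/3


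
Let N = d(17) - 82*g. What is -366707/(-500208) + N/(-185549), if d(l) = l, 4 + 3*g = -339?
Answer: 3726117463/5459593776 ≈ 0.68249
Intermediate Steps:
g = -343/3 (g = -4/3 + (⅓)*(-339) = -4/3 - 113 = -343/3 ≈ -114.33)
N = 28177/3 (N = 17 - 82*(-343/3) = 17 + 28126/3 = 28177/3 ≈ 9392.3)
-366707/(-500208) + N/(-185549) = -366707/(-500208) + (28177/3)/(-185549) = -366707*(-1/500208) + (28177/3)*(-1/185549) = 21571/29424 - 28177/556647 = 3726117463/5459593776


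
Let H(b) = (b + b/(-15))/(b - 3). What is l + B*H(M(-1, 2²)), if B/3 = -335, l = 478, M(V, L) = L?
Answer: -3274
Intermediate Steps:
B = -1005 (B = 3*(-335) = -1005)
H(b) = 14*b/(15*(-3 + b)) (H(b) = (b + b*(-1/15))/(-3 + b) = (b - b/15)/(-3 + b) = (14*b/15)/(-3 + b) = 14*b/(15*(-3 + b)))
l + B*H(M(-1, 2²)) = 478 - 938*2²/(-3 + 2²) = 478 - 938*4/(-3 + 4) = 478 - 938*4/1 = 478 - 938*4 = 478 - 1005*56/15 = 478 - 3752 = -3274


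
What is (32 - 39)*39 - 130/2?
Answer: -338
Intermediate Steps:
(32 - 39)*39 - 130/2 = -7*39 - 130*½ = -273 - 65 = -338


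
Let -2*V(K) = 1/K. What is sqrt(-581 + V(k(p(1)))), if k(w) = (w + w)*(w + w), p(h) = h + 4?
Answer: I*sqrt(232402)/20 ≈ 24.104*I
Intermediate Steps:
p(h) = 4 + h
k(w) = 4*w**2 (k(w) = (2*w)*(2*w) = 4*w**2)
V(K) = -1/(2*K)
sqrt(-581 + V(k(p(1)))) = sqrt(-581 - 1/(4*(4 + 1)**2)/2) = sqrt(-581 - 1/(2*(4*5**2))) = sqrt(-581 - 1/(2*(4*25))) = sqrt(-581 - 1/2/100) = sqrt(-581 - 1/2*1/100) = sqrt(-581 - 1/200) = sqrt(-116201/200) = I*sqrt(232402)/20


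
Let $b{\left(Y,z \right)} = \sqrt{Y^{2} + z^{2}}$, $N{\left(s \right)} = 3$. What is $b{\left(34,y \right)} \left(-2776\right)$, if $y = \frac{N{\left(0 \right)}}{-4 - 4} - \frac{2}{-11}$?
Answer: $- \frac{5899 \sqrt{30977}}{11} \approx -94386.0$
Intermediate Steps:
$y = - \frac{17}{88}$ ($y = \frac{3}{-4 - 4} - \frac{2}{-11} = \frac{3}{-4 - 4} - - \frac{2}{11} = \frac{3}{-8} + \frac{2}{11} = 3 \left(- \frac{1}{8}\right) + \frac{2}{11} = - \frac{3}{8} + \frac{2}{11} = - \frac{17}{88} \approx -0.19318$)
$b{\left(34,y \right)} \left(-2776\right) = \sqrt{34^{2} + \left(- \frac{17}{88}\right)^{2}} \left(-2776\right) = \sqrt{1156 + \frac{289}{7744}} \left(-2776\right) = \sqrt{\frac{8952353}{7744}} \left(-2776\right) = \frac{17 \sqrt{30977}}{88} \left(-2776\right) = - \frac{5899 \sqrt{30977}}{11}$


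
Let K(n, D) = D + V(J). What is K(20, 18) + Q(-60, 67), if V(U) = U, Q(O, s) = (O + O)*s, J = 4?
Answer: -8018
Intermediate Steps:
Q(O, s) = 2*O*s (Q(O, s) = (2*O)*s = 2*O*s)
K(n, D) = 4 + D (K(n, D) = D + 4 = 4 + D)
K(20, 18) + Q(-60, 67) = (4 + 18) + 2*(-60)*67 = 22 - 8040 = -8018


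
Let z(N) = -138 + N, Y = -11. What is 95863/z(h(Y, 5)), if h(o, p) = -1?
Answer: -95863/139 ≈ -689.66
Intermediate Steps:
95863/z(h(Y, 5)) = 95863/(-138 - 1) = 95863/(-139) = 95863*(-1/139) = -95863/139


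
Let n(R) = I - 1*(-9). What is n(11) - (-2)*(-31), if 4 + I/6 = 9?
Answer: -23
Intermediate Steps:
I = 30 (I = -24 + 6*9 = -24 + 54 = 30)
n(R) = 39 (n(R) = 30 - 1*(-9) = 30 + 9 = 39)
n(11) - (-2)*(-31) = 39 - (-2)*(-31) = 39 - 1*62 = 39 - 62 = -23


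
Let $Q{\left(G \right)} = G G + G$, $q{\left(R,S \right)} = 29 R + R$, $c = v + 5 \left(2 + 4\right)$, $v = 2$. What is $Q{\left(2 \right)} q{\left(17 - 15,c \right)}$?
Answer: $360$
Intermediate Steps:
$c = 32$ ($c = 2 + 5 \left(2 + 4\right) = 2 + 5 \cdot 6 = 2 + 30 = 32$)
$q{\left(R,S \right)} = 30 R$
$Q{\left(G \right)} = G + G^{2}$ ($Q{\left(G \right)} = G^{2} + G = G + G^{2}$)
$Q{\left(2 \right)} q{\left(17 - 15,c \right)} = 2 \left(1 + 2\right) 30 \left(17 - 15\right) = 2 \cdot 3 \cdot 30 \left(17 - 15\right) = 6 \cdot 30 \cdot 2 = 6 \cdot 60 = 360$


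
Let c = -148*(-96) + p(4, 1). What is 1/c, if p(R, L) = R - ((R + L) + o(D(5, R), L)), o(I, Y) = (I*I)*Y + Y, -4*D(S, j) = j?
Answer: 1/14205 ≈ 7.0398e-5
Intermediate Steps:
D(S, j) = -j/4
o(I, Y) = Y + Y*I² (o(I, Y) = I²*Y + Y = Y*I² + Y = Y + Y*I²)
p(R, L) = -L - L*(1 + R²/16) (p(R, L) = R - ((R + L) + L*(1 + (-R/4)²)) = R - ((L + R) + L*(1 + R²/16)) = R - (L + R + L*(1 + R²/16)) = R + (-L - R - L*(1 + R²/16)) = -L - L*(1 + R²/16))
c = 14205 (c = -148*(-96) + (1/16)*1*(-32 - 1*4²) = 14208 + (1/16)*1*(-32 - 1*16) = 14208 + (1/16)*1*(-32 - 16) = 14208 + (1/16)*1*(-48) = 14208 - 3 = 14205)
1/c = 1/14205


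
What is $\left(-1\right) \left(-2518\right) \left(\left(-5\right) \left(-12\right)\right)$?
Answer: $151080$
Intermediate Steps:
$\left(-1\right) \left(-2518\right) \left(\left(-5\right) \left(-12\right)\right) = 2518 \cdot 60 = 151080$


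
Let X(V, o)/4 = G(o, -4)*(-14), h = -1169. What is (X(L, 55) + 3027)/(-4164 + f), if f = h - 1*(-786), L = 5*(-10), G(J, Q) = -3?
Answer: -3195/4547 ≈ -0.70266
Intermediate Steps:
L = -50
X(V, o) = 168 (X(V, o) = 4*(-3*(-14)) = 4*42 = 168)
f = -383 (f = -1169 - 1*(-786) = -1169 + 786 = -383)
(X(L, 55) + 3027)/(-4164 + f) = (168 + 3027)/(-4164 - 383) = 3195/(-4547) = 3195*(-1/4547) = -3195/4547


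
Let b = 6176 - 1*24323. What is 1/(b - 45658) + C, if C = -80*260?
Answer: -1327144001/63805 ≈ -20800.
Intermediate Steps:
b = -18147 (b = 6176 - 24323 = -18147)
C = -20800
1/(b - 45658) + C = 1/(-18147 - 45658) - 20800 = 1/(-63805) - 20800 = -1/63805 - 20800 = -1327144001/63805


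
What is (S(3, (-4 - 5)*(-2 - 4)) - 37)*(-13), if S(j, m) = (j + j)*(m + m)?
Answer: -7943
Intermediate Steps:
S(j, m) = 4*j*m (S(j, m) = (2*j)*(2*m) = 4*j*m)
(S(3, (-4 - 5)*(-2 - 4)) - 37)*(-13) = (4*3*((-4 - 5)*(-2 - 4)) - 37)*(-13) = (4*3*(-9*(-6)) - 37)*(-13) = (4*3*54 - 37)*(-13) = (648 - 37)*(-13) = 611*(-13) = -7943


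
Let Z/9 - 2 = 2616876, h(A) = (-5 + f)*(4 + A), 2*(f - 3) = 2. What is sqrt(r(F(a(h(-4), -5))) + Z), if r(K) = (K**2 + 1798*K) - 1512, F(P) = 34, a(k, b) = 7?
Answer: sqrt(23612678) ≈ 4859.3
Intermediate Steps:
f = 4 (f = 3 + (1/2)*2 = 3 + 1 = 4)
h(A) = -4 - A (h(A) = (-5 + 4)*(4 + A) = -(4 + A) = -4 - A)
r(K) = -1512 + K**2 + 1798*K
Z = 23551902 (Z = 18 + 9*2616876 = 18 + 23551884 = 23551902)
sqrt(r(F(a(h(-4), -5))) + Z) = sqrt((-1512 + 34**2 + 1798*34) + 23551902) = sqrt((-1512 + 1156 + 61132) + 23551902) = sqrt(60776 + 23551902) = sqrt(23612678)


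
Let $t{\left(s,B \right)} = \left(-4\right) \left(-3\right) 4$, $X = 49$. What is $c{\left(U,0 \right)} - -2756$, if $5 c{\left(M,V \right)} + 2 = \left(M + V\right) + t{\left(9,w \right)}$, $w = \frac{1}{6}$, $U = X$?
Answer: $2775$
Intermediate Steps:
$U = 49$
$w = \frac{1}{6} \approx 0.16667$
$t{\left(s,B \right)} = 48$ ($t{\left(s,B \right)} = 12 \cdot 4 = 48$)
$c{\left(M,V \right)} = \frac{46}{5} + \frac{M}{5} + \frac{V}{5}$ ($c{\left(M,V \right)} = - \frac{2}{5} + \frac{\left(M + V\right) + 48}{5} = - \frac{2}{5} + \frac{48 + M + V}{5} = - \frac{2}{5} + \left(\frac{48}{5} + \frac{M}{5} + \frac{V}{5}\right) = \frac{46}{5} + \frac{M}{5} + \frac{V}{5}$)
$c{\left(U,0 \right)} - -2756 = \left(\frac{46}{5} + \frac{1}{5} \cdot 49 + \frac{1}{5} \cdot 0\right) - -2756 = \left(\frac{46}{5} + \frac{49}{5} + 0\right) + 2756 = 19 + 2756 = 2775$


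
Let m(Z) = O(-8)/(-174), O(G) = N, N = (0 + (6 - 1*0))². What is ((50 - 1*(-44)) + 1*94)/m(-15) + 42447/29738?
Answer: -80938447/89214 ≈ -907.24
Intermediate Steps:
N = 36 (N = (0 + (6 + 0))² = (0 + 6)² = 6² = 36)
O(G) = 36
m(Z) = -6/29 (m(Z) = 36/(-174) = 36*(-1/174) = -6/29)
((50 - 1*(-44)) + 1*94)/m(-15) + 42447/29738 = ((50 - 1*(-44)) + 1*94)/(-6/29) + 42447/29738 = ((50 + 44) + 94)*(-29/6) + 42447*(1/29738) = (94 + 94)*(-29/6) + 42447/29738 = 188*(-29/6) + 42447/29738 = -2726/3 + 42447/29738 = -80938447/89214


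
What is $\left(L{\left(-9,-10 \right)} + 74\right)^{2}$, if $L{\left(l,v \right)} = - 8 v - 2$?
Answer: $23104$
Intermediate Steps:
$L{\left(l,v \right)} = -2 - 8 v$
$\left(L{\left(-9,-10 \right)} + 74\right)^{2} = \left(\left(-2 - -80\right) + 74\right)^{2} = \left(\left(-2 + 80\right) + 74\right)^{2} = \left(78 + 74\right)^{2} = 152^{2} = 23104$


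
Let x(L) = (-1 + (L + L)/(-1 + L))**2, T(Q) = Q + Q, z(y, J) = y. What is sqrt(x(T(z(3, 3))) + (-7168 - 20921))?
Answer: 4*I*sqrt(43886)/5 ≈ 167.59*I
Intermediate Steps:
T(Q) = 2*Q
x(L) = (-1 + 2*L/(-1 + L))**2 (x(L) = (-1 + (2*L)/(-1 + L))**2 = (-1 + 2*L/(-1 + L))**2)
sqrt(x(T(z(3, 3))) + (-7168 - 20921)) = sqrt((1 + 2*3)**2/(-1 + 2*3)**2 + (-7168 - 20921)) = sqrt((1 + 6)**2/(-1 + 6)**2 - 28089) = sqrt(7**2/5**2 - 28089) = sqrt(49*(1/25) - 28089) = sqrt(49/25 - 28089) = sqrt(-702176/25) = 4*I*sqrt(43886)/5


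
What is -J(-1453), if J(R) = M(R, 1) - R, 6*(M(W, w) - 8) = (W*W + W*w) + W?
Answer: -2117069/6 ≈ -3.5285e+5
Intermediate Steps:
M(W, w) = 8 + W/6 + W²/6 + W*w/6 (M(W, w) = 8 + ((W*W + W*w) + W)/6 = 8 + ((W² + W*w) + W)/6 = 8 + (W + W² + W*w)/6 = 8 + (W/6 + W²/6 + W*w/6) = 8 + W/6 + W²/6 + W*w/6)
J(R) = 8 - 2*R/3 + R²/6 (J(R) = (8 + R/6 + R²/6 + (⅙)*R*1) - R = (8 + R/6 + R²/6 + R/6) - R = (8 + R/3 + R²/6) - R = 8 - 2*R/3 + R²/6)
-J(-1453) = -(8 - ⅔*(-1453) + (⅙)*(-1453)²) = -(8 + 2906/3 + (⅙)*2111209) = -(8 + 2906/3 + 2111209/6) = -1*2117069/6 = -2117069/6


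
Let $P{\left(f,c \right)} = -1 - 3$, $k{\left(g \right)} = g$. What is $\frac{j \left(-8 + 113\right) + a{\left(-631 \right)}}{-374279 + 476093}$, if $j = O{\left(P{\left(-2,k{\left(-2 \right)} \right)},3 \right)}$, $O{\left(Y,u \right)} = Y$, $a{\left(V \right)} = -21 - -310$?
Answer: $- \frac{131}{101814} \approx -0.0012867$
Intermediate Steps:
$a{\left(V \right)} = 289$ ($a{\left(V \right)} = -21 + 310 = 289$)
$P{\left(f,c \right)} = -4$ ($P{\left(f,c \right)} = -1 - 3 = -4$)
$j = -4$
$\frac{j \left(-8 + 113\right) + a{\left(-631 \right)}}{-374279 + 476093} = \frac{- 4 \left(-8 + 113\right) + 289}{-374279 + 476093} = \frac{\left(-4\right) 105 + 289}{101814} = \left(-420 + 289\right) \frac{1}{101814} = \left(-131\right) \frac{1}{101814} = - \frac{131}{101814}$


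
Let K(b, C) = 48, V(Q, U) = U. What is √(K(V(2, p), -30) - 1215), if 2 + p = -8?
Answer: I*√1167 ≈ 34.161*I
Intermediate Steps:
p = -10 (p = -2 - 8 = -10)
√(K(V(2, p), -30) - 1215) = √(48 - 1215) = √(-1167) = I*√1167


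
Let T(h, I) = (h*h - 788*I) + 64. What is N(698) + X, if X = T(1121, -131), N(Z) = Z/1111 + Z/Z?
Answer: 1510887372/1111 ≈ 1.3599e+6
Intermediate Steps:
T(h, I) = 64 + h² - 788*I (T(h, I) = (h² - 788*I) + 64 = 64 + h² - 788*I)
N(Z) = 1 + Z/1111 (N(Z) = Z*(1/1111) + 1 = Z/1111 + 1 = 1 + Z/1111)
X = 1359933 (X = 64 + 1121² - 788*(-131) = 64 + 1256641 + 103228 = 1359933)
N(698) + X = (1 + (1/1111)*698) + 1359933 = (1 + 698/1111) + 1359933 = 1809/1111 + 1359933 = 1510887372/1111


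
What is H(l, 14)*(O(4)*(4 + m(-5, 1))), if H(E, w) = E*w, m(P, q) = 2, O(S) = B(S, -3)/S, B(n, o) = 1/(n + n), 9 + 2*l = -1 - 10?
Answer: -105/4 ≈ -26.250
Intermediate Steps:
l = -10 (l = -9/2 + (-1 - 10)/2 = -9/2 + (½)*(-11) = -9/2 - 11/2 = -10)
B(n, o) = 1/(2*n)
O(S) = 1/(2*S²) (O(S) = (1/(2*S))/S = 1/(2*S²))
H(l, 14)*(O(4)*(4 + m(-5, 1))) = (-10*14)*(((½)/4²)*(4 + 2)) = -140*(½)*(1/16)*6 = -35*6/8 = -140*3/16 = -105/4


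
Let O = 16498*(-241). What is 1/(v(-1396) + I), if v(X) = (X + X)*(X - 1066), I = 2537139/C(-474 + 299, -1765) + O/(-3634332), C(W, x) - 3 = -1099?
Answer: 995806968/6842777388627967 ≈ 1.4553e-7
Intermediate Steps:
O = -3976018
C(W, x) = -1096 (C(W, x) = 3 - 1099 = -1096)
I = -2304111935105/995806968 (I = 2537139/(-1096) - 3976018/(-3634332) = 2537139*(-1/1096) - 3976018*(-1/3634332) = -2537139/1096 + 1988009/1817166 = -2304111935105/995806968 ≈ -2313.8)
v(X) = 2*X*(-1066 + X) (v(X) = (2*X)*(-1066 + X) = 2*X*(-1066 + X))
1/(v(-1396) + I) = 1/(2*(-1396)*(-1066 - 1396) - 2304111935105/995806968) = 1/(2*(-1396)*(-2462) - 2304111935105/995806968) = 1/(6873904 - 2304111935105/995806968) = 1/(6842777388627967/995806968) = 995806968/6842777388627967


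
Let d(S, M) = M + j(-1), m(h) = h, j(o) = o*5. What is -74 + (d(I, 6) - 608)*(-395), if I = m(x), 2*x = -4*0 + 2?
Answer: 239691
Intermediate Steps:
x = 1 (x = (-4*0 + 2)/2 = (0 + 2)/2 = (1/2)*2 = 1)
j(o) = 5*o
I = 1
d(S, M) = -5 + M (d(S, M) = M + 5*(-1) = M - 5 = -5 + M)
-74 + (d(I, 6) - 608)*(-395) = -74 + ((-5 + 6) - 608)*(-395) = -74 + (1 - 608)*(-395) = -74 - 607*(-395) = -74 + 239765 = 239691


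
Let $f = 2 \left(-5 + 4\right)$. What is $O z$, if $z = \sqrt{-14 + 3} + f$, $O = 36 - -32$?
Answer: $-136 + 68 i \sqrt{11} \approx -136.0 + 225.53 i$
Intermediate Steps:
$f = -2$ ($f = 2 \left(-1\right) = -2$)
$O = 68$ ($O = 36 + 32 = 68$)
$z = -2 + i \sqrt{11}$ ($z = \sqrt{-14 + 3} - 2 = \sqrt{-11} - 2 = i \sqrt{11} - 2 = -2 + i \sqrt{11} \approx -2.0 + 3.3166 i$)
$O z = 68 \left(-2 + i \sqrt{11}\right) = -136 + 68 i \sqrt{11}$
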